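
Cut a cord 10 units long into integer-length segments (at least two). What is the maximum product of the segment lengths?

36

Let P[k] be the best product for length k (with at least one cut). For each first piece i, the rest contributes max(k−i, P[k−i]).
P[2] = 1·max(1,0) = 1·1 = 1
P[3] = 1·max(2,1) = 1·2 = 2
P[4] = 2·max(2,1) = 2·2 = 4
P[5] = 2·max(3,2) = 2·3 = 6
P[6] = 3·max(3,2) = 3·3 = 9
P[7] = 2·max(5,6) = 2·6 = 12
P[8] = 2·max(6,9) = 2·9 = 18
P[9] = 3·max(6,9) = 3·9 = 27
P[10] = 2·max(8,18) = 2·18 = 36
One optimal split: 3 + 3 + 2 + 2; product 3·3·2·2 = 36.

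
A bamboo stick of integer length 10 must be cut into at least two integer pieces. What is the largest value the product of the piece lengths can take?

Let m[k] be the best product for length k (with at least one cut). For each first piece i, the rest contributes max(k−i, m[k−i]).
Small cases: m[2]=1, m[3]=2, m[4]=4, m[5]=6.
m[6] = 3×max(3,2) = 3×3 = 9
m[7] = 2×max(5,6) = 2×6 = 12
m[8] = 2×max(6,9) = 2×9 = 18
m[9] = 3×max(6,9) = 3×9 = 27
m[10] = 2×max(8,18) = 2×18 = 36
One optimal split: 3 + 3 + 2 + 2; product 3×3×2×2 = 36.

36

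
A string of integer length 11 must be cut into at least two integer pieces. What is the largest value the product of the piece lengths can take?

54

Let f[k] be the best product for length k (with at least one cut). For each first piece i, the rest contributes max(k−i, f[k−i]).
f[2] = 1·max(1,0) = 1·1 = 1
f[3] = max(1·2, 2·1) = 2
f[4] = max(1·3, 2·2, 3·1) = 4
f[5] = max(1·4, 2·3, 3·2, 4·1) = 6
f[6] = max(1·6, 2·4, 3·3, 4·2, 5·1) = 9
f[7] = max(1·9, 2·6, 3·4, 4·3, 5·2, 6·1) = 12
f[8] = max(1·12, 2·9, 3·6, …, 6·2, 7·1) = 18
f[9] = max(1·18, 2·12, 3·9, …, 7·2, 8·1) = 27
f[10] = max(1·27, 2·18, 3·12, …, 8·2, 9·1) = 36
f[11] = max(1·36, 2·27, 3·18, …, 9·2, 10·1) = 54
One optimal split: 3 + 3 + 3 + 2; product 3·3·3·2 = 54.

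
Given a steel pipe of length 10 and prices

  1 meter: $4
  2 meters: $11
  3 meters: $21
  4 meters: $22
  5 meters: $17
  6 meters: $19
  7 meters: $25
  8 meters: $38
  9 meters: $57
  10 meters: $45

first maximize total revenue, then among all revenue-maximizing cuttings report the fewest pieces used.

4

Build r[k] bottom-up: r[k] = max over allowed piece i of (p[i] + r[k−i]).
r[1] = 4
r[2] = max(4+4, 11+0) = 11
r[3] = max(4+11, 11+4, 21+0) = 21
r[4] = max(4+21, 11+11, 21+4, 22+0) = 25
r[5] = max(4+25, 11+21, 21+11, 22+4, 17+0) = 32
r[6] = max(4+32, 11+25, 21+21, 22+11, 17+4, 19+0) = 42
r[7] = max(4+42, 11+32, 21+25, …, 19+4, 25+0) = 46
r[8] = max(4+46, 11+42, 21+32, …, 25+4, 38+0) = 53
r[9] = max(4+53, 11+46, 21+42, …, 38+4, 57+0) = 63
r[10] = max(4+63, 11+53, 21+46, …, 57+4, 45+0) = 67
Maximum revenue is $67.
Now minimize piece count subject to staying optimal: for each k, pieces[k] = 1 + min over i with p[i]+r[k−i]=r[k] of pieces[k−i].
pieces[7] = 3
pieces[8] = 3
pieces[9] = 3
pieces[10] = 4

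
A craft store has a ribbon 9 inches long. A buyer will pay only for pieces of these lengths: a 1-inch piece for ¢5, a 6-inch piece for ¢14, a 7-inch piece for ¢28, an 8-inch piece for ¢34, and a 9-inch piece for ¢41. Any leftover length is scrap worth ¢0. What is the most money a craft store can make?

Build f[k] bottom-up: f[k] = max over allowed piece i of (p[i] + f[k−i]).
f[1] = 5
f[2] = 10  (first piece 1, then f[1]=5)
f[3] = 15  (first piece 1, then f[2]=10)
f[4] = 20  (first piece 1, then f[3]=15)
f[5] = 25  (first piece 1, then f[4]=20)
f[6] = max(5+25, 14+0) = 30
f[7] = max(5+30, 14+5, 28+0) = 35
f[8] = max(5+35, 14+10, 28+5, 34+0) = 40
f[9] = max(5+40, 14+15, 28+10, 34+5, 41+0) = 45
One optimal cutting: 1 + 1 + 1 + 1 + 1 + 1 + 1 + 1 + 1 → ¢45.

45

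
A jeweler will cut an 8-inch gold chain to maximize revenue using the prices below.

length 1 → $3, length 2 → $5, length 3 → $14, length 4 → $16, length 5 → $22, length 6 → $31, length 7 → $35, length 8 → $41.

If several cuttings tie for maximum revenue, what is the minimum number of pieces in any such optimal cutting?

Let r[k] be the best obtainable value from length k. For each k, try every first piece i and keep the best of price[i] + r[k−i].
r[1] = 3
r[2] = max(3+3, 5+0) = 6
r[3] = max(3+6, 5+3, 14+0) = 14
r[4] = max(3+14, 5+6, 14+3, 16+0) = 17
r[5] = max(3+17, 5+14, 14+6, 16+3, 22+0) = 22
r[6] = max(3+22, 5+17, 14+14, 16+6, 22+3, 31+0) = 31
r[7] = max(3+31, 5+22, 14+17, …, 31+3, 35+0) = 35
r[8] = max(3+35, 5+31, 14+22, …, 35+3, 41+0) = 41
Maximum revenue is $41.
Now minimize piece count subject to staying optimal: for each k, pieces[k] = 1 + min over i with p[i]+r[k−i]=r[k] of pieces[k−i].
pieces[5] = 1
pieces[6] = 1
pieces[7] = 1
pieces[8] = 1

1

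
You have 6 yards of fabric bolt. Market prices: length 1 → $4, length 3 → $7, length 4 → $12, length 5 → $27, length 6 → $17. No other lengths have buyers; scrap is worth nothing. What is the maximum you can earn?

Build f[k] bottom-up: f[k] = max over allowed piece i of (p[i] + f[k−i]).
f[1] = 4
f[2] = 8  (first piece 1, then f[1]=4)
f[3] = 12  (first piece 1, then f[2]=8)
f[4] = 16  (first piece 1, then f[3]=12)
f[5] = 27
f[6] = 31  (first piece 1, then f[5]=27)
One optimal cutting: 5 + 1 → $31.

31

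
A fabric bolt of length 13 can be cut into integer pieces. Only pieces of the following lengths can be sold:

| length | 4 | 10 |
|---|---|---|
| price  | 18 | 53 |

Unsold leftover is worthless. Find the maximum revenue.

Let f[k] be the best obtainable value from length k. For each k, try every first piece i and keep the best of price[i] + f[k−i].
f[1] = 0
f[2] = 0
f[3] = 0
f[4] = 18
f[5] = 18
f[6] = 18
f[7] = 18
f[8] = 36  (first piece 4, then f[4]=18)
f[9] = 36
f[10] = max(18+18, 53+0) = 53
f[11] = max(18+18, 53+0) = 53
f[12] = max(18+36, 53+0) = 54
f[13] = max(18+36, 53+0) = 54
One optimal cutting: pieces 4 + 4 + 4 with 1 yard of scrap → $54.

54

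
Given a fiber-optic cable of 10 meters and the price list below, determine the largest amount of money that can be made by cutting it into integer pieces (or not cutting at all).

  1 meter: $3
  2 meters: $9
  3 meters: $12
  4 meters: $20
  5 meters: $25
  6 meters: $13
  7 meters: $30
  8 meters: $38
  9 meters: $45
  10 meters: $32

Consider every possible first cut. best[k] is the best of p[i]+best[k−i] over all sellable i≤k.
best[1] = 3
best[2] = max(3+3, 9+0) = 9
best[3] = max(3+9, 9+3, 12+0) = 12
best[4] = max(3+12, 9+9, 12+3, 20+0) = 20
best[5] = max(3+20, 9+12, 12+9, 20+3, 25+0) = 25
best[6] = max(3+25, 9+20, 12+12, 20+9, 25+3, 13+0) = 29
best[7] = max(3+29, 9+25, 12+20, …, 13+3, 30+0) = 34
best[8] = max(3+34, 9+29, 12+25, …, 30+3, 38+0) = 40
best[9] = max(3+40, 9+34, 12+29, …, 38+3, 45+0) = 45
best[10] = max(3+45, 9+40, 12+34, …, 45+3, 32+0) = 50
One optimal cutting: 5 + 5 → $25 + $25 = $50.

50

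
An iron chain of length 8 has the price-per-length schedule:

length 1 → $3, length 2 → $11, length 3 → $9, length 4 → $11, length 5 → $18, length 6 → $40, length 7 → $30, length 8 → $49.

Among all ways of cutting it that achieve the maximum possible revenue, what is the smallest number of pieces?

Let r[k] be the best obtainable value from length k. For each k, try every first piece i and keep the best of price[i] + r[k−i].
r[1] = 3
r[2] = max(3+3, 11+0) = 11
r[3] = max(3+11, 11+3, 9+0) = 14
r[4] = max(3+14, 11+11, 9+3, 11+0) = 22
r[5] = max(3+22, 11+14, 9+11, 11+3, 18+0) = 25
r[6] = max(3+25, 11+22, 9+14, 11+11, 18+3, 40+0) = 40
r[7] = max(3+40, 11+25, 9+22, …, 40+3, 30+0) = 43
r[8] = max(3+43, 11+40, 9+25, …, 30+3, 49+0) = 51
Maximum revenue is $51.
Now minimize piece count subject to staying optimal: for each k, pieces[k] = 1 + min over i with p[i]+r[k−i]=r[k] of pieces[k−i].
pieces[5] = 3
pieces[6] = 1
pieces[7] = 2
pieces[8] = 2

2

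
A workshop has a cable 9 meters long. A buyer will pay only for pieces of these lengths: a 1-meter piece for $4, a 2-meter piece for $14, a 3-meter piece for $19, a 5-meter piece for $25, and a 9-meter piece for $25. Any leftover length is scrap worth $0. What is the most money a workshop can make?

Consider every possible first cut. f[k] is the best of p[i]+f[k−i] over all sellable i≤k.
f[1] = 4
f[2] = 14
f[3] = 19
f[4] = 28  (first piece 2, then f[2]=14)
f[5] = 33  (first piece 2, then f[3]=19)
f[6] = 42  (first piece 2, then f[4]=28)
f[7] = 47  (first piece 2, then f[5]=33)
f[8] = 56  (first piece 2, then f[6]=42)
f[9] = 61  (first piece 2, then f[7]=47)
One optimal cutting: 3 + 2 + 2 + 2 → $61.

61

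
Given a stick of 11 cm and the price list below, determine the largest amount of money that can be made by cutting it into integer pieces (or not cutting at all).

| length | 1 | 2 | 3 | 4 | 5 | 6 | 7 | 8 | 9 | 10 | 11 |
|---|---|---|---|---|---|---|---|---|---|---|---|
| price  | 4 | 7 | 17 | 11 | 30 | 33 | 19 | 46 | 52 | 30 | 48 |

64

Consider every possible first cut. R[k] is the best of p[i]+R[k−i] over all sellable i≤k.
R[1] = 4
R[2] = max(4+4, 7+0) = 8
R[3] = max(4+8, 7+4, 17+0) = 17
R[4] = max(4+17, 7+8, 17+4, 11+0) = 21
R[5] = max(4+21, 7+17, 17+8, 11+4, 30+0) = 30
R[6] = max(4+30, 7+21, 17+17, 11+8, 30+4, 33+0) = 34
R[7] = max(4+34, 7+30, 17+21, …, 33+4, 19+0) = 38
R[8] = max(4+38, 7+34, 17+30, …, 19+4, 46+0) = 47
R[9] = max(4+47, 7+38, 17+34, …, 46+4, 52+0) = 52
R[10] = max(4+52, 7+47, 17+38, …, 52+4, 30+0) = 60
R[11] = max(4+60, 7+52, 17+47, …, 30+4, 48+0) = 64
One optimal cutting: 5 + 5 + 1 → 30 + 30 + 4 = 64.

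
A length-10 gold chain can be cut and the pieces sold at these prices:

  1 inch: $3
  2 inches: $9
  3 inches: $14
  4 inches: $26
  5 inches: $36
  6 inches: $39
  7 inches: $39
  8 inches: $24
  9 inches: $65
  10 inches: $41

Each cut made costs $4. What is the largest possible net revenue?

68

Build net[k] bottom-up: net[k] = max over allowed piece i of (p[i] + net[k−i]) − 4 per cut.
net[1] = 3
net[2] = max(3+3-4, 9+0) = 9
net[3] = max(3+9-4, 9+3-4, 14+0) = 14
net[4] = max(3+14-4, 9+9-4, 14+3-4, 26+0) = 26
net[5] = max(3+26-4, 9+14-4, 14+9-4, 26+3-4, 36+0) = 36
net[6] = max(3+36-4, 9+26-4, 14+14-4, 26+9-4, 36+3-4, 39+0) = 39
net[7] = max(3+39-4, 9+36-4, 14+26-4, …, 39+3-4, 39+0) = 41
net[8] = max(3+41-4, 9+39-4, 14+36-4, …, 39+3-4, 24+0) = 48
net[9] = max(3+48-4, 9+41-4, 14+39-4, …, 24+3-4, 65+0) = 65
net[10] = max(3+65-4, 9+48-4, 14+41-4, …, 65+3-4, 41+0) = 68
One optimal plan: pieces 5 + 5 (1 cut) → $72 − $4 = $68.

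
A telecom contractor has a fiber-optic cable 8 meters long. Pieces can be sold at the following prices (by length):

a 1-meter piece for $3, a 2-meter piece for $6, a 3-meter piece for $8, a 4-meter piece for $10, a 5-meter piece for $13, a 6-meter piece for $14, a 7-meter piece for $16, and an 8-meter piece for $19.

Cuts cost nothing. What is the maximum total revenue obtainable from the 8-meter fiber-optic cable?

Let R[k] be the best obtainable value from length k. For each k, try every first piece i and keep the best of price[i] + R[k−i].
R[1] = 3
R[2] = max(3+3, 6+0) = 6
R[3] = max(3+6, 6+3, 8+0) = 9
R[4] = max(3+9, 6+6, 8+3, 10+0) = 12
R[5] = max(3+12, 6+9, 8+6, 10+3, 13+0) = 15
R[6] = max(3+15, 6+12, 8+9, 10+6, 13+3, 14+0) = 18
R[7] = max(3+18, 6+15, 8+12, …, 14+3, 16+0) = 21
R[8] = max(3+21, 6+18, 8+15, …, 16+3, 19+0) = 24
One optimal cutting: 1 + 1 + 1 + 1 + 1 + 1 + 1 + 1 → $3 + $3 + $3 + $3 + $3 + $3 + $3 + $3 = $24.

24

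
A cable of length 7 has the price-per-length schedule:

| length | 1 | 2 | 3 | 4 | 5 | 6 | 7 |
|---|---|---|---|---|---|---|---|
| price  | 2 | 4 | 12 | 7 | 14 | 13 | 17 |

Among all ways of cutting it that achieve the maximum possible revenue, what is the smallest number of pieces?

Build r[k] bottom-up: r[k] = max over allowed piece i of (p[i] + r[k−i]).
r[1] = 2
r[2] = max(2+2, 4+0) = 4
r[3] = max(2+4, 4+2, 12+0) = 12
r[4] = max(2+12, 4+4, 12+2, 7+0) = 14
r[5] = max(2+14, 4+12, 12+4, 7+2, 14+0) = 16
r[6] = max(2+16, 4+14, 12+12, 7+4, 14+2, 13+0) = 24
r[7] = max(2+24, 4+16, 12+14, …, 13+2, 17+0) = 26
Maximum revenue is €26.
Now minimize piece count subject to staying optimal: for each k, pieces[k] = 1 + min over i with p[i]+r[k−i]=r[k] of pieces[k−i].
pieces[4] = 2
pieces[5] = 2
pieces[6] = 2
pieces[7] = 3

3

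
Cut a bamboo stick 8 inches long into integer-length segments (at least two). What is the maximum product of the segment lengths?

18

Define m[k] = max over 1≤i<k of i · max(k−i, m[k−i]); the inner max lets the remainder stay uncut if that's better.
m[2] = 1*max(1,0) = 1*1 = 1
m[3] = 1*max(2,1) = 1*2 = 2
m[4] = 2*max(2,1) = 2*2 = 4
m[5] = 2*max(3,2) = 2*3 = 6
m[6] = 3*max(3,2) = 3*3 = 9
m[7] = 2*max(5,6) = 2*6 = 12
m[8] = 2*max(6,9) = 2*9 = 18
One optimal split: 3 + 3 + 2; product 3*3*2 = 18.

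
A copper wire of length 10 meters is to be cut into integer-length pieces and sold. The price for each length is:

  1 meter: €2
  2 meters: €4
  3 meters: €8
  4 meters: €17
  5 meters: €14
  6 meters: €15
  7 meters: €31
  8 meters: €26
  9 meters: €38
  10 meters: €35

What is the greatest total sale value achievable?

40

Consider every possible first cut. v[k] is the best of p[i]+v[k−i] over all sellable i≤k.
v[1] = 2
v[2] = max(2+2, 4+0) = 4
v[3] = max(2+4, 4+2, 8+0) = 8
v[4] = max(2+8, 4+4, 8+2, 17+0) = 17
v[5] = max(2+17, 4+8, 8+4, 17+2, 14+0) = 19
v[6] = max(2+19, 4+17, 8+8, 17+4, 14+2, 15+0) = 21
v[7] = max(2+21, 4+19, 8+17, …, 15+2, 31+0) = 31
v[8] = max(2+31, 4+21, 8+19, …, 31+2, 26+0) = 34
v[9] = max(2+34, 4+31, 8+21, …, 26+2, 38+0) = 38
v[10] = max(2+38, 4+34, 8+31, …, 38+2, 35+0) = 40
One optimal cutting: 9 + 1 → €38 + €2 = €40.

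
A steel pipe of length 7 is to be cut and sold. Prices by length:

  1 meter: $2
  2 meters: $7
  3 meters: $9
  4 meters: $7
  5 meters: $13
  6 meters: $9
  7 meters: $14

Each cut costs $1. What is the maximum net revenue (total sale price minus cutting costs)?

21

Consider every possible first cut. net[k] is the best of p[i]+net[k−i] over all sellable i≤k, charging 1 whenever i<k.
net[1] = 2
net[2] = max(2+2-1, 7+0) = 7
net[3] = max(2+7-1, 7+2-1, 9+0) = 9
net[4] = max(2+9-1, 7+7-1, 9+2-1, 7+0) = 13
net[5] = max(2+13-1, 7+9-1, 9+7-1, 7+2-1, 13+0) = 15
net[6] = max(2+15-1, 7+13-1, 9+9-1, 7+7-1, 13+2-1, 9+0) = 19
net[7] = max(2+19-1, 7+15-1, 9+13-1, …, 9+2-1, 14+0) = 21
One optimal plan: pieces 3 + 2 + 2 (2 cuts) → $23 − $2 = $21.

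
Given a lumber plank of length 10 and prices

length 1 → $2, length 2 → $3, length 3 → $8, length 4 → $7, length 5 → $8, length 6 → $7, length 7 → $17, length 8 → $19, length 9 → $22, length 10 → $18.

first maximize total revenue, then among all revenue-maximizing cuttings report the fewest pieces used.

4

Consider every possible first cut. r[k] is the best of p[i]+r[k−i] over all sellable i≤k.
r[1] = 2
r[2] = max(2+2, 3+0) = 4
r[3] = max(2+4, 3+2, 8+0) = 8
r[4] = max(2+8, 3+4, 8+2, 7+0) = 10
r[5] = max(2+10, 3+8, 8+4, 7+2, 8+0) = 12
r[6] = max(2+12, 3+10, 8+8, 7+4, 8+2, 7+0) = 16
r[7] = max(2+16, 3+12, 8+10, …, 7+2, 17+0) = 18
r[8] = max(2+18, 3+16, 8+12, …, 17+2, 19+0) = 20
r[9] = max(2+20, 3+18, 8+16, …, 19+2, 22+0) = 24
r[10] = max(2+24, 3+20, 8+18, …, 22+2, 18+0) = 26
Maximum revenue is $26.
Now minimize piece count subject to staying optimal: for each k, pieces[k] = 1 + min over i with p[i]+r[k−i]=r[k] of pieces[k−i].
pieces[7] = 3
pieces[8] = 4
pieces[9] = 3
pieces[10] = 4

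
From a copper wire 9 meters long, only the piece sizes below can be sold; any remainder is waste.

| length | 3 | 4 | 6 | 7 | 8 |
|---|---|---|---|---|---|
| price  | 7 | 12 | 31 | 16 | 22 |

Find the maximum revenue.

38

Let r[k] be the best obtainable value from length k. For each k, try every first piece i and keep the best of price[i] + r[k−i].
r[1] = 0
r[2] = 0
r[3] = 7
r[4] = 12
r[5] = 12
r[6] = 31
r[7] = 31
r[8] = 31
r[9] = 38  (first piece 3, then r[6]=31)
One optimal cutting: 6 + 3 → €38.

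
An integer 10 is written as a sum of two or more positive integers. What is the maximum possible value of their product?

Fill f[k] for k=2..10: at each k try every first piece i and multiply by the better of (k−i) uncut or f[k−i].
Small cases: f[2]=1, f[3]=2, f[4]=4, f[5]=6.
f[6] = 3·max(3,2) = 3·3 = 9
f[7] = 2·max(5,6) = 2·6 = 12
f[8] = 2·max(6,9) = 2·9 = 18
f[9] = 3·max(6,9) = 3·9 = 27
f[10] = 2·max(8,18) = 2·18 = 36
One optimal split: 3 + 3 + 2 + 2; product 3·3·2·2 = 36.

36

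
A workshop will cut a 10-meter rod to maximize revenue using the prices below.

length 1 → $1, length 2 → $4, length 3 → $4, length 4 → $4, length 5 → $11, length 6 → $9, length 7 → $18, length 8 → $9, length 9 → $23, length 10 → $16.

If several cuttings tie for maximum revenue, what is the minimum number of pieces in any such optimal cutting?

2

Build r[k] bottom-up: r[k] = max over allowed piece i of (p[i] + r[k−i]).
r[1] = 1
r[2] = max(1+1, 4+0) = 4
r[3] = max(1+4, 4+1, 4+0) = 5
r[4] = max(1+5, 4+4, 4+1, 4+0) = 8
r[5] = max(1+8, 4+5, 4+4, 4+1, 11+0) = 11
r[6] = max(1+11, 4+8, 4+5, 4+4, 11+1, 9+0) = 12
r[7] = max(1+12, 4+11, 4+8, …, 9+1, 18+0) = 18
r[8] = max(1+18, 4+12, 4+11, …, 18+1, 9+0) = 19
r[9] = max(1+19, 4+18, 4+12, …, 9+1, 23+0) = 23
r[10] = max(1+23, 4+19, 4+18, …, 23+1, 16+0) = 24
Maximum revenue is $24.
Now minimize piece count subject to staying optimal: for each k, pieces[k] = 1 + min over i with p[i]+r[k−i]=r[k] of pieces[k−i].
pieces[7] = 1
pieces[8] = 2
pieces[9] = 1
pieces[10] = 2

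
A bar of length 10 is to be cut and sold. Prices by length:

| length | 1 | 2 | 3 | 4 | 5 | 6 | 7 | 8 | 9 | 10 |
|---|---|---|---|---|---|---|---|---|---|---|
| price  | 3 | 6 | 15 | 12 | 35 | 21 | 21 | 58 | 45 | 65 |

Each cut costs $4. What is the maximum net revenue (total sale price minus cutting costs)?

Let r[k] be the best obtainable value from length k. For each k, try every first piece i and keep the best of price[i] + r[k−i] minus the 4 cut fee when i<k.
r[1] = 3
r[2] = 6
r[3] = 15
r[4] = 14  (first piece 1, then r[3]=15)
r[5] = 35
r[6] = 34  (first piece 1, then r[5]=35)
r[7] = 37  (first piece 2, then r[5]=35)
r[8] = 58
r[9] = 57  (first piece 1, then r[8]=58)
r[10] = 66  (first piece 5, then r[5]=35)
One optimal plan: pieces 5 + 5 (1 cut) → $70 − $4 = $66.

66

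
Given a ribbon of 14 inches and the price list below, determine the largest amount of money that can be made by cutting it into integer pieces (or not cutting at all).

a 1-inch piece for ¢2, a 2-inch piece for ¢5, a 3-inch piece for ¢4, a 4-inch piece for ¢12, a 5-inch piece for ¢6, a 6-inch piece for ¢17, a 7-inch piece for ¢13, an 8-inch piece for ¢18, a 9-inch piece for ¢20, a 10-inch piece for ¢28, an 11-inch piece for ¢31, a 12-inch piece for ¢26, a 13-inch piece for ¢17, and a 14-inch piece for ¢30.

41

Consider every possible first cut. R[k] is the best of p[i]+R[k−i] over all sellable i≤k.
R[1] = 2
R[2] = max(2+2, 5+0) = 5
R[3] = max(2+5, 5+2, 4+0) = 7
R[4] = max(2+7, 5+5, 4+2, 12+0) = 12
R[5] = max(2+12, 5+7, 4+5, 12+2, 6+0) = 14
R[6] = max(2+14, 5+12, 4+7, 12+5, 6+2, 17+0) = 17
R[7] = max(2+17, 5+14, 4+12, …, 17+2, 13+0) = 19
R[8] = max(2+19, 5+17, 4+14, …, 13+2, 18+0) = 24
R[9] = max(2+24, 5+19, 4+17, …, 18+2, 20+0) = 26
R[10] = max(2+26, 5+24, 4+19, …, 20+2, 28+0) = 29
R[11] = max(2+29, 5+26, 4+24, …, 28+2, 31+0) = 31
R[12] = max(2+31, 5+29, 4+26, …, 31+2, 26+0) = 36
R[13] = max(2+36, 5+31, 4+29, …, 26+2, 17+0) = 38
R[14] = max(2+38, 5+36, 4+31, …, 17+2, 30+0) = 41
One optimal cutting: 4 + 4 + 4 + 2 → ¢12 + ¢12 + ¢12 + ¢5 = ¢41.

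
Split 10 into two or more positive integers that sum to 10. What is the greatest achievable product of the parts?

Fill P[k] for k=2..10: at each k try every first piece i and multiply by the better of (k−i) uncut or P[k−i].
P[2] = 1*max(1,0) = 1*1 = 1
P[3] = max(1*2, 2*1) = 2
P[4] = max(1*3, 2*2, 3*1) = 4
P[5] = max(1*4, 2*3, 3*2, 4*1) = 6
P[6] = max(1*6, 2*4, 3*3, 4*2, 5*1) = 9
P[7] = max(1*9, 2*6, 3*4, 4*3, 5*2, 6*1) = 12
P[8] = max(1*12, 2*9, 3*6, …, 6*2, 7*1) = 18
P[9] = max(1*18, 2*12, 3*9, …, 7*2, 8*1) = 27
P[10] = max(1*27, 2*18, 3*12, …, 8*2, 9*1) = 36
One optimal split: 3 + 3 + 2 + 2; product 3*3*2*2 = 36.

36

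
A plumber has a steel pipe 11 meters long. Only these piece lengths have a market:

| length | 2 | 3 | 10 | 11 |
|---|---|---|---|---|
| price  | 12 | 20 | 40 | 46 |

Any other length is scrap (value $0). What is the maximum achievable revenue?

72

Build f[k] bottom-up: f[k] = max over allowed piece i of (p[i] + f[k−i]).
f[1] = 0
f[2] = 12
f[3] = 20
f[4] = 24  (first piece 2, then f[2]=12)
f[5] = 32  (first piece 2, then f[3]=20)
f[6] = 40  (first piece 3, then f[3]=20)
f[7] = 44  (first piece 2, then f[5]=32)
f[8] = 52  (first piece 2, then f[6]=40)
f[9] = 60  (first piece 3, then f[6]=40)
f[10] = 64  (first piece 2, then f[8]=52)
f[11] = 72  (first piece 2, then f[9]=60)
One optimal cutting: 3 + 3 + 3 + 2 → $72.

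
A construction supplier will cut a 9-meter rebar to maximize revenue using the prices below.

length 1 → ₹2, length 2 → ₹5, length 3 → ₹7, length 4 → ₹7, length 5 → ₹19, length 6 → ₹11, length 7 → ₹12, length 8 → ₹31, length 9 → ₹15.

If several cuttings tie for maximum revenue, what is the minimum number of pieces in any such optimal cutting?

2

Build r[k] bottom-up: r[k] = max over allowed piece i of (p[i] + r[k−i]).
r[1] = 2
r[2] = 5
r[3] = 7  (first piece 1, then r[2]=5)
r[4] = 10  (first piece 2, then r[2]=5)
r[5] = 19
r[6] = 21  (first piece 1, then r[5]=19)
r[7] = 24  (first piece 2, then r[5]=19)
r[8] = 31
r[9] = 33  (first piece 1, then r[8]=31)
Maximum revenue is ₹33.
Now minimize piece count subject to staying optimal: for each k, pieces[k] = 1 + min over i with p[i]+r[k−i]=r[k] of pieces[k−i].
pieces[6] = 2
pieces[7] = 2
pieces[8] = 1
pieces[9] = 2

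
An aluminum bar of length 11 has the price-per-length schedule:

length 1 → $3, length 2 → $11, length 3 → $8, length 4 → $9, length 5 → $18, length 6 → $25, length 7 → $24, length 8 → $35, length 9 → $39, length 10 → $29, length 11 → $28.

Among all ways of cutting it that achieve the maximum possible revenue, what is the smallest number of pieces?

Consider every possible first cut. r[k] is the best of p[i]+r[k−i] over all sellable i≤k.
r[1] = 3
r[2] = 11
r[3] = 14  (first piece 1, then r[2]=11)
r[4] = 22  (first piece 2, then r[2]=11)
r[5] = 25  (first piece 1, then r[4]=22)
r[6] = 33  (first piece 2, then r[4]=22)
r[7] = 36  (first piece 1, then r[6]=33)
r[8] = 44  (first piece 2, then r[6]=33)
r[9] = 47  (first piece 1, then r[8]=44)
r[10] = 55  (first piece 2, then r[8]=44)
r[11] = 58  (first piece 1, then r[10]=55)
Maximum revenue is $58.
Now minimize piece count subject to staying optimal: for each k, pieces[k] = 1 + min over i with p[i]+r[k−i]=r[k] of pieces[k−i].
pieces[8] = 4
pieces[9] = 5
pieces[10] = 5
pieces[11] = 6

6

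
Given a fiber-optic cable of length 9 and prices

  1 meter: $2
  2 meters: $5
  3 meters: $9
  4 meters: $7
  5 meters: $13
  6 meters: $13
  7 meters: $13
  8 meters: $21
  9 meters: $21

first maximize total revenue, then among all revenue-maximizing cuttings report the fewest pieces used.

Consider every possible first cut. r[k] is the best of p[i]+r[k−i] over all sellable i≤k.
r[1] = 2
r[2] = 5
r[3] = 9
r[4] = 11  (first piece 1, then r[3]=9)
r[5] = 14  (first piece 2, then r[3]=9)
r[6] = 18  (first piece 3, then r[3]=9)
r[7] = 20  (first piece 1, then r[6]=18)
r[8] = 23  (first piece 2, then r[6]=18)
r[9] = 27  (first piece 3, then r[6]=18)
Maximum revenue is $27.
Now minimize piece count subject to staying optimal: for each k, pieces[k] = 1 + min over i with p[i]+r[k−i]=r[k] of pieces[k−i].
pieces[6] = 2
pieces[7] = 3
pieces[8] = 3
pieces[9] = 3

3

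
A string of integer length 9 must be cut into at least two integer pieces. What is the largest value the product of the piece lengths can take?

27

Fill f[k] for k=2..9: at each k try every first piece i and multiply by the better of (k−i) uncut or f[k−i].
Small cases: f[2]=1, f[3]=2.
f[4] = 2×max(2,1) = 2×2 = 4
f[5] = 2×max(3,2) = 2×3 = 6
f[6] = 3×max(3,2) = 3×3 = 9
f[7] = 2×max(5,6) = 2×6 = 12
f[8] = 2×max(6,9) = 2×9 = 18
f[9] = 3×max(6,9) = 3×9 = 27
One optimal split: 3 + 3 + 3; product 3×3×3 = 27.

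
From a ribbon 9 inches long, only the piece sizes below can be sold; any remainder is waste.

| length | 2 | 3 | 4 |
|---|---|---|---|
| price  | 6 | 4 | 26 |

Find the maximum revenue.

Consider every possible first cut. r[k] is the best of p[i]+r[k−i] over all sellable i≤k.
r[1] = 0
r[2] = 6
r[3] = max(6+0, 4+0) = 6
r[4] = max(6+6, 4+0, 26+0) = 26
r[5] = max(6+6, 4+6, 26+0) = 26
r[6] = max(6+26, 4+6, 26+6) = 32
r[7] = max(6+26, 4+26, 26+6) = 32
r[8] = max(6+32, 4+26, 26+26) = 52
r[9] = max(6+32, 4+32, 26+26) = 52
One optimal cutting: pieces 4 + 4 with 1 inch of scrap → ¢52.

52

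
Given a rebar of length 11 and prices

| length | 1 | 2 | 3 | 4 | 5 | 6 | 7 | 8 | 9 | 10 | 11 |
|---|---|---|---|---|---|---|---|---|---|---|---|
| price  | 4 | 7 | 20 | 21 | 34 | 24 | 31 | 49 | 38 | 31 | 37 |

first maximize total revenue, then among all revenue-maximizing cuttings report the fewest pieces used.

3

Let r[k] be the best obtainable value from length k. For each k, try every first piece i and keep the best of price[i] + r[k−i].
r[1] = 4
r[2] = max(4+4, 7+0) = 8
r[3] = max(4+8, 7+4, 20+0) = 20
r[4] = max(4+20, 7+8, 20+4, 21+0) = 24
r[5] = max(4+24, 7+20, 20+8, 21+4, 34+0) = 34
r[6] = max(4+34, 7+24, 20+20, 21+8, 34+4, 24+0) = 40
r[7] = max(4+40, 7+34, 20+24, …, 24+4, 31+0) = 44
r[8] = max(4+44, 7+40, 20+34, …, 31+4, 49+0) = 54
r[9] = max(4+54, 7+44, 20+40, …, 49+4, 38+0) = 60
r[10] = max(4+60, 7+54, 20+44, …, 38+4, 31+0) = 68
r[11] = max(4+68, 7+60, 20+54, …, 31+4, 37+0) = 74
Maximum revenue is ₹74.
Now minimize piece count subject to staying optimal: for each k, pieces[k] = 1 + min over i with p[i]+r[k−i]=r[k] of pieces[k−i].
pieces[8] = 2
pieces[9] = 3
pieces[10] = 2
pieces[11] = 3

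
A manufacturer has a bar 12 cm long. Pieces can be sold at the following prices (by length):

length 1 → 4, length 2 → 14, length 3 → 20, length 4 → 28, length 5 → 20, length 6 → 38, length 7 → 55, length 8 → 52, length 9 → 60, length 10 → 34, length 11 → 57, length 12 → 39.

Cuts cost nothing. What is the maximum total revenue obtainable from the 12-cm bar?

89

Build r[k] bottom-up: r[k] = max over allowed piece i of (p[i] + r[k−i]).
r[1] = 4
r[2] = max(4+4, 14+0) = 14
r[3] = max(4+14, 14+4, 20+0) = 20
r[4] = max(4+20, 14+14, 20+4, 28+0) = 28
r[5] = max(4+28, 14+20, 20+14, 28+4, 20+0) = 34
r[6] = max(4+34, 14+28, 20+20, 28+14, 20+4, 38+0) = 42
r[7] = max(4+42, 14+34, 20+28, …, 38+4, 55+0) = 55
r[8] = max(4+55, 14+42, 20+34, …, 55+4, 52+0) = 59
r[9] = max(4+59, 14+55, 20+42, …, 52+4, 60+0) = 69
r[10] = max(4+69, 14+59, 20+55, …, 60+4, 34+0) = 75
r[11] = max(4+75, 14+69, 20+59, …, 34+4, 57+0) = 83
r[12] = max(4+83, 14+75, 20+69, …, 57+4, 39+0) = 89
One optimal cutting: 7 + 3 + 2 → 55 + 20 + 14 = 89.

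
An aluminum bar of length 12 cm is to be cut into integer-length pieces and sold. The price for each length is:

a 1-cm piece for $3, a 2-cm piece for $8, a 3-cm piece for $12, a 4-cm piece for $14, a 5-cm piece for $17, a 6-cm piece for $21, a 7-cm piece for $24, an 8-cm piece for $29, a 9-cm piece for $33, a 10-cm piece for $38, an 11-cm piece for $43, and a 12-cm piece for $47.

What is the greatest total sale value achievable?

Consider every possible first cut. R[k] is the best of p[i]+R[k−i] over all sellable i≤k.
R[1] = 3
R[2] = max(3+3, 8+0) = 8
R[3] = max(3+8, 8+3, 12+0) = 12
R[4] = max(3+12, 8+8, 12+3, 14+0) = 16
R[5] = max(3+16, 8+12, 12+8, 14+3, 17+0) = 20
R[6] = max(3+20, 8+16, 12+12, 14+8, 17+3, 21+0) = 24
R[7] = max(3+24, 8+20, 12+16, …, 21+3, 24+0) = 28
R[8] = max(3+28, 8+24, 12+20, …, 24+3, 29+0) = 32
R[9] = max(3+32, 8+28, 12+24, …, 29+3, 33+0) = 36
R[10] = max(3+36, 8+32, 12+28, …, 33+3, 38+0) = 40
R[11] = max(3+40, 8+36, 12+32, …, 38+3, 43+0) = 44
R[12] = max(3+44, 8+40, 12+36, …, 43+3, 47+0) = 48
One optimal cutting: 2 + 2 + 2 + 2 + 2 + 2 → $8 + $8 + $8 + $8 + $8 + $8 = $48.

48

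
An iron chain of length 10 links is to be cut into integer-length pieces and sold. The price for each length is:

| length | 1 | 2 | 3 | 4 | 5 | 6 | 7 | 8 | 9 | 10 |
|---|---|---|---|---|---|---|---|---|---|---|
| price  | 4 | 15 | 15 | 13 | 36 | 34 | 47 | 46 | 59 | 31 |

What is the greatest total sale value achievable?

Build r[k] bottom-up: r[k] = max over allowed piece i of (p[i] + r[k−i]).
r[1] = 4
r[2] = 15
r[3] = 19  (first piece 1, then r[2]=15)
r[4] = 30  (first piece 2, then r[2]=15)
r[5] = 36
r[6] = 45  (first piece 2, then r[4]=30)
r[7] = 51  (first piece 2, then r[5]=36)
r[8] = 60  (first piece 2, then r[6]=45)
r[9] = 66  (first piece 2, then r[7]=51)
r[10] = 75  (first piece 2, then r[8]=60)
One optimal cutting: 2 + 2 + 2 + 2 + 2 → $15 + $15 + $15 + $15 + $15 = $75.

75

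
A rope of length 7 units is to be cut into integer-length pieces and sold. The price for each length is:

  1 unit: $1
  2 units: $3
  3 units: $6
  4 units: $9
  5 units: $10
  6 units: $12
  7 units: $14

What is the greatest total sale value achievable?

Consider every possible first cut. best[k] is the best of p[i]+best[k−i] over all sellable i≤k.
best[1] = 1
best[2] = max(1+1, 3+0) = 3
best[3] = max(1+3, 3+1, 6+0) = 6
best[4] = max(1+6, 3+3, 6+1, 9+0) = 9
best[5] = max(1+9, 3+6, 6+3, 9+1, 10+0) = 10
best[6] = max(1+10, 3+9, 6+6, 9+3, 10+1, 12+0) = 12
best[7] = max(1+12, 3+10, 6+9, …, 12+1, 14+0) = 15
One optimal cutting: 4 + 3 → $9 + $6 = $15.

15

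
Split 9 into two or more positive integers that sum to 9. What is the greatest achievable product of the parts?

Define prod[k] = max over 1≤i<k of i · max(k−i, prod[k−i]); the inner max lets the remainder stay uncut if that's better.
Small cases: prod[2]=1, prod[3]=2, prod[4]=4.
prod[5] = max(1×4, 2×3, 3×2, 4×1) = 6
prod[6] = max(1×6, 2×4, 3×3, 4×2, 5×1) = 9
prod[7] = max(1×9, 2×6, 3×4, 4×3, 5×2, 6×1) = 12
prod[8] = max(1×12, 2×9, 3×6, …, 6×2, 7×1) = 18
prod[9] = max(1×18, 2×12, 3×9, …, 7×2, 8×1) = 27
One optimal split: 3 + 3 + 3; product 3×3×3 = 27.

27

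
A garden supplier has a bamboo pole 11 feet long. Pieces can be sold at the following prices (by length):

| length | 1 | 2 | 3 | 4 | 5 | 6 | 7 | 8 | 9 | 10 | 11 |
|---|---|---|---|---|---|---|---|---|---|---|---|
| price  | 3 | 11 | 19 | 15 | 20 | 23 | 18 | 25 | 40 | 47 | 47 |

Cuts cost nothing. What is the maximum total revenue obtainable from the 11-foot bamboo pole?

Let r[k] be the best obtainable value from length k. For each k, try every first piece i and keep the best of price[i] + r[k−i].
r[1] = 3
r[2] = max(3+3, 11+0) = 11
r[3] = max(3+11, 11+3, 19+0) = 19
r[4] = max(3+19, 11+11, 19+3, 15+0) = 22
r[5] = max(3+22, 11+19, 19+11, 15+3, 20+0) = 30
r[6] = max(3+30, 11+22, 19+19, 15+11, 20+3, 23+0) = 38
r[7] = max(3+38, 11+30, 19+22, …, 23+3, 18+0) = 41
r[8] = max(3+41, 11+38, 19+30, …, 18+3, 25+0) = 49
r[9] = max(3+49, 11+41, 19+38, …, 25+3, 40+0) = 57
r[10] = max(3+57, 11+49, 19+41, …, 40+3, 47+0) = 60
r[11] = max(3+60, 11+57, 19+49, …, 47+3, 47+0) = 68
One optimal cutting: 3 + 3 + 3 + 2 → $19 + $19 + $19 + $11 = $68.

68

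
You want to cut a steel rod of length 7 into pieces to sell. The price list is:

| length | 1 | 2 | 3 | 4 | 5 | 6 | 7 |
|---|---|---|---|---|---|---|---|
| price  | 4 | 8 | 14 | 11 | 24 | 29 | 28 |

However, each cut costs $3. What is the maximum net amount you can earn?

30

Build r[k] bottom-up: r[k] = max over allowed piece i of (p[i] + r[k−i]) − 3 per cut.
r[1] = 4
r[2] = 8
r[3] = 14
r[4] = 15  (first piece 1, then r[3]=14)
r[5] = 24
r[6] = 29
r[7] = 30  (first piece 1, then r[6]=29)
One optimal plan: pieces 6 + 1 (1 cut) → $33 − $3 = $30.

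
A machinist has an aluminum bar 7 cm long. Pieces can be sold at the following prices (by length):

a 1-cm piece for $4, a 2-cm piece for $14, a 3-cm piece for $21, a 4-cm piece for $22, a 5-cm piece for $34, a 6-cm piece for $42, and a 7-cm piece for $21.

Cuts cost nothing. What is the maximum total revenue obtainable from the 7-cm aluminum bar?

49

Consider every possible first cut. R[k] is the best of p[i]+R[k−i] over all sellable i≤k.
R[1] = 4
R[2] = max(4+4, 14+0) = 14
R[3] = max(4+14, 14+4, 21+0) = 21
R[4] = max(4+21, 14+14, 21+4, 22+0) = 28
R[5] = max(4+28, 14+21, 21+14, 22+4, 34+0) = 35
R[6] = max(4+35, 14+28, 21+21, 22+14, 34+4, 42+0) = 42
R[7] = max(4+42, 14+35, 21+28, …, 42+4, 21+0) = 49
One optimal cutting: 3 + 2 + 2 → $21 + $14 + $14 = $49.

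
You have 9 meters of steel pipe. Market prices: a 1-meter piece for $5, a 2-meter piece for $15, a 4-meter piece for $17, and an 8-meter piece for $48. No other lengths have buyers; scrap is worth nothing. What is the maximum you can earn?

Let r[k] be the best obtainable value from length k. For each k, try every first piece i and keep the best of price[i] + r[k−i].
r[1] = 5
r[2] = max(5+5, 15+0) = 15
r[3] = max(5+15, 15+5) = 20
r[4] = max(5+20, 15+15, 17+0) = 30
r[5] = max(5+30, 15+20, 17+5) = 35
r[6] = max(5+35, 15+30, 17+15) = 45
r[7] = max(5+45, 15+35, 17+20) = 50
r[8] = max(5+50, 15+45, 17+30, 48+0) = 60
r[9] = max(5+60, 15+50, 17+35, 48+5) = 65
One optimal cutting: 2 + 2 + 2 + 2 + 1 → $65.

65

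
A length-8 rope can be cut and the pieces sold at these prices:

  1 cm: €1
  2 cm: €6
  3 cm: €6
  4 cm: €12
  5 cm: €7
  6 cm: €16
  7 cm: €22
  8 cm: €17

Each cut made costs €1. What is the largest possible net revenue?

23

Let net[k] be the best obtainable value from length k. For each k, try every first piece i and keep the best of price[i] + net[k−i] minus the 1 cut fee when i<k.
net[1] = 1
net[2] = max(1+1-1, 6+0) = 6
net[3] = max(1+6-1, 6+1-1, 6+0) = 6
net[4] = max(1+6-1, 6+6-1, 6+1-1, 12+0) = 12
net[5] = max(1+12-1, 6+6-1, 6+6-1, 12+1-1, 7+0) = 12
net[6] = max(1+12-1, 6+12-1, 6+6-1, 12+6-1, 7+1-1, 16+0) = 17
net[7] = max(1+17-1, 6+12-1, 6+12-1, …, 16+1-1, 22+0) = 22
net[8] = max(1+22-1, 6+17-1, 6+12-1, …, 22+1-1, 17+0) = 23
One optimal plan: pieces 4 + 4 (1 cut) → €24 − €1 = €23.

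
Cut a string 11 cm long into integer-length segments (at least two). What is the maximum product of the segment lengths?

54

Fill P[k] for k=2..11: at each k try every first piece i and multiply by the better of (k−i) uncut or P[k−i].
P[2] = 1×max(1,0) = 1×1 = 1
P[3] = 1×max(2,1) = 1×2 = 2
P[4] = 2×max(2,1) = 2×2 = 4
P[5] = 2×max(3,2) = 2×3 = 6
P[6] = 3×max(3,2) = 3×3 = 9
P[7] = 2×max(5,6) = 2×6 = 12
P[8] = 2×max(6,9) = 2×9 = 18
P[9] = 3×max(6,9) = 3×9 = 27
P[10] = 2×max(8,18) = 2×18 = 36
P[11] = 2×max(9,27) = 2×27 = 54
One optimal split: 3 + 3 + 3 + 2; product 3×3×3×2 = 54.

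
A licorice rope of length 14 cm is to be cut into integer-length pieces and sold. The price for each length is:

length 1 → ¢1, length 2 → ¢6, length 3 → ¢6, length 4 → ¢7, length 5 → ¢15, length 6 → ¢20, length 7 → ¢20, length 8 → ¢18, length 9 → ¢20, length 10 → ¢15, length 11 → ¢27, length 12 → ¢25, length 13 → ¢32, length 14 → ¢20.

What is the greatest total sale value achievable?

46

Let r[k] be the best obtainable value from length k. For each k, try every first piece i and keep the best of price[i] + r[k−i].
r[1] = 1
r[2] = max(1+1, 6+0) = 6
r[3] = max(1+6, 6+1, 6+0) = 7
r[4] = max(1+7, 6+6, 6+1, 7+0) = 12
r[5] = max(1+12, 6+7, 6+6, 7+1, 15+0) = 15
r[6] = max(1+15, 6+12, 6+7, 7+6, 15+1, 20+0) = 20
r[7] = max(1+20, 6+15, 6+12, …, 20+1, 20+0) = 21
r[8] = max(1+21, 6+20, 6+15, …, 20+1, 18+0) = 26
r[9] = max(1+26, 6+21, 6+20, …, 18+1, 20+0) = 27
r[10] = max(1+27, 6+26, 6+21, …, 20+1, 15+0) = 32
r[11] = max(1+32, 6+27, 6+26, …, 15+1, 27+0) = 35
r[12] = max(1+35, 6+32, 6+27, …, 27+1, 25+0) = 40
r[13] = max(1+40, 6+35, 6+32, …, 25+1, 32+0) = 41
r[14] = max(1+41, 6+40, 6+35, …, 32+1, 20+0) = 46
One optimal cutting: 6 + 6 + 2 → ¢20 + ¢20 + ¢6 = ¢46.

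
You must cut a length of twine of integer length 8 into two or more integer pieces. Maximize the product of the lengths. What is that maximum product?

18

Define g[k] = max over 1≤i<k of i · max(k−i, g[k−i]); the inner max lets the remainder stay uncut if that's better.
g[2] = 1×max(1,0) = 1×1 = 1
g[3] = max(1×2, 2×1) = 2
g[4] = max(1×3, 2×2, 3×1) = 4
g[5] = max(1×4, 2×3, 3×2, 4×1) = 6
g[6] = max(1×6, 2×4, 3×3, 4×2, 5×1) = 9
g[7] = max(1×9, 2×6, 3×4, 4×3, 5×2, 6×1) = 12
g[8] = max(1×12, 2×9, 3×6, …, 6×2, 7×1) = 18
One optimal split: 3 + 3 + 2; product 3×3×2 = 18.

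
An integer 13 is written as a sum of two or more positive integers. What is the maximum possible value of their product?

Let prod[k] be the best product for length k (with at least one cut). For each first piece i, the rest contributes max(k−i, prod[k−i]).
prod[2] = 1·max(1,0) = 1·1 = 1
prod[3] = 1·max(2,1) = 1·2 = 2
prod[4] = 2·max(2,1) = 2·2 = 4
prod[5] = 2·max(3,2) = 2·3 = 6
prod[6] = 3·max(3,2) = 3·3 = 9
prod[7] = 2·max(5,6) = 2·6 = 12
prod[8] = 2·max(6,9) = 2·9 = 18
prod[9] = 3·max(6,9) = 3·9 = 27
prod[10] = 2·max(8,18) = 2·18 = 36
prod[11] = 2·max(9,27) = 2·27 = 54
prod[12] = 3·max(9,27) = 3·27 = 81
prod[13] = 2·max(11,54) = 2·54 = 108
One optimal split: 3 + 3 + 3 + 2 + 2; product 3·3·3·2·2 = 108.

108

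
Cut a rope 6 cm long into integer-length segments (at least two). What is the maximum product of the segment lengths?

Fill g[k] for k=2..6: at each k try every first piece i and multiply by the better of (k−i) uncut or g[k−i].
g[2] = 1×max(1,0) = 1×1 = 1
g[3] = 1×max(2,1) = 1×2 = 2
g[4] = 2×max(2,1) = 2×2 = 4
g[5] = 2×max(3,2) = 2×3 = 6
g[6] = 3×max(3,2) = 3×3 = 9
One optimal split: 3 + 3; product 3×3 = 9.

9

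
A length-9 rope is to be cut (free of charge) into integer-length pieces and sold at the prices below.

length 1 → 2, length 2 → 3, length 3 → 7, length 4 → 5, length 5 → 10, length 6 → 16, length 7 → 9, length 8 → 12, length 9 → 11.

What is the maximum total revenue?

Build best[k] bottom-up: best[k] = max over allowed piece i of (p[i] + best[k−i]).
best[1] = 2
best[2] = 4  (first piece 1, then best[1]=2)
best[3] = 7
best[4] = 9  (first piece 1, then best[3]=7)
best[5] = 11  (first piece 1, then best[4]=9)
best[6] = 16
best[7] = 18  (first piece 1, then best[6]=16)
best[8] = 20  (first piece 1, then best[7]=18)
best[9] = 23  (first piece 3, then best[6]=16)
One optimal cutting: 6 + 3 → 16 + 7 = 23.

23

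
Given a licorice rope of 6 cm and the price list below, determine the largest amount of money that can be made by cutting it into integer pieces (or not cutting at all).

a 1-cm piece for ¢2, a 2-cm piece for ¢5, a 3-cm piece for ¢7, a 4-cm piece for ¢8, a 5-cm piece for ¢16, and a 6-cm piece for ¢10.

18

Consider every possible first cut. r[k] is the best of p[i]+r[k−i] over all sellable i≤k.
r[1] = 2
r[2] = 5
r[3] = 7  (first piece 1, then r[2]=5)
r[4] = 10  (first piece 2, then r[2]=5)
r[5] = 16
r[6] = 18  (first piece 1, then r[5]=16)
One optimal cutting: 5 + 1 → ¢16 + ¢2 = ¢18.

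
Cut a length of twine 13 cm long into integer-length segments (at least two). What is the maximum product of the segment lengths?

108

Let P[k] be the best product for length k (with at least one cut). For each first piece i, the rest contributes max(k−i, P[k−i]).
P[2] = 1*max(1,0) = 1*1 = 1
P[3] = 1*max(2,1) = 1*2 = 2
P[4] = 2*max(2,1) = 2*2 = 4
P[5] = 2*max(3,2) = 2*3 = 6
P[6] = 3*max(3,2) = 3*3 = 9
P[7] = 2*max(5,6) = 2*6 = 12
P[8] = 2*max(6,9) = 2*9 = 18
P[9] = 3*max(6,9) = 3*9 = 27
P[10] = 2*max(8,18) = 2*18 = 36
P[11] = 2*max(9,27) = 2*27 = 54
P[12] = 3*max(9,27) = 3*27 = 81
P[13] = 2*max(11,54) = 2*54 = 108
One optimal split: 3 + 3 + 3 + 2 + 2; product 3*3*3*2*2 = 108.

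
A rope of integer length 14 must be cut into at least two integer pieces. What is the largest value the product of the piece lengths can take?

162

Fill P[k] for k=2..14: at each k try every first piece i and multiply by the better of (k−i) uncut or P[k−i].
P[2] = 1·max(1,0) = 1·1 = 1
P[3] = 1·max(2,1) = 1·2 = 2
P[4] = 2·max(2,1) = 2·2 = 4
P[5] = 2·max(3,2) = 2·3 = 6
P[6] = 3·max(3,2) = 3·3 = 9
P[7] = 2·max(5,6) = 2·6 = 12
P[8] = 2·max(6,9) = 2·9 = 18
P[9] = 3·max(6,9) = 3·9 = 27
P[10] = 2·max(8,18) = 2·18 = 36
P[11] = 2·max(9,27) = 2·27 = 54
P[12] = 3·max(9,27) = 3·27 = 81
P[13] = 2·max(11,54) = 2·54 = 108
P[14] = 2·max(12,81) = 2·81 = 162
One optimal split: 3 + 3 + 3 + 3 + 2; product 3·3·3·3·2 = 162.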